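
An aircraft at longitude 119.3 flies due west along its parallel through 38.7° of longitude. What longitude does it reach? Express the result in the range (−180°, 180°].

Start at +119.3°; shift −38.7° → +80.6°.
+80.6° already lies in (−180°, 180°].

+80.6°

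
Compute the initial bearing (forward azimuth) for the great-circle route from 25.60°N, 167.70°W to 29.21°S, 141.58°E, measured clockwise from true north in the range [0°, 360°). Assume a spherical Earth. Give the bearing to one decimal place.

Δλ = 141.58 − -167.70 = 309.28°; wrapped into (−180°, 180°]: -50.72°.
θ = atan2( sin Δλ · cos φ₂ , cos φ₁ · sin φ₂ − sin φ₁ · cos φ₂ · cos Δλ )
  = atan2(-0.67563, -0.67888) = -135.137° → normalised to [0°, 360°): 224.863°.

224.9°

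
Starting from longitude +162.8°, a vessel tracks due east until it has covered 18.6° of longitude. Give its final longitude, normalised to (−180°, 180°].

-178.6°

Start at +162.8°; shift +18.6° → +181.4°.
+181.4° lies outside (−180°, 180°]; subtract 360° → -178.6°.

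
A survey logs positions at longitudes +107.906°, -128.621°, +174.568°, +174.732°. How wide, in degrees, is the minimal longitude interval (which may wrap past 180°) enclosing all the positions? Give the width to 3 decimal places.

Sort the longitudes: -128.621°, +107.906°, +174.568°, +174.732°.
Eastward gaps between consecutive values (wrapping around): 236.527°, 66.662°, 0.164°, 56.647°.
Largest gap = 236.527° ⇒ minimal covering band is its complement: 360° − 236.527° = 123.473°.
Band runs from +107.906° eastward to -128.621°, crossing the antimeridian.

123.473°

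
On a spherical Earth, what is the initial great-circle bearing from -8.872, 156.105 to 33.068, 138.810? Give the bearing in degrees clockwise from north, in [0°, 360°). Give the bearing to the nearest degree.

Δλ = 138.810 − 156.105 = -17.295°.
θ = atan2( sin Δλ · cos φ₂ , cos φ₁ · sin φ₂ − sin φ₁ · cos φ₂ · cos Δλ )
  = atan2(-0.24914, 0.66251) = -20.609° → normalised to [0°, 360°): 339.391°.

339°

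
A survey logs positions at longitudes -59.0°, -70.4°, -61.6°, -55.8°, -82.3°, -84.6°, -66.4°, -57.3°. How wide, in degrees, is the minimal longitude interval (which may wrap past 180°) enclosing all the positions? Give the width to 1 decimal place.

28.8°

Sort the longitudes: -84.6°, -82.3°, -70.4°, -66.4°, -61.6°, -59.0°, -57.3°, -55.8°.
Eastward gaps between consecutive values (wrapping around): 2.3°, 11.9°, 4.0°, 4.8°, 2.6°, 1.7°, 1.5°, 331.2°.
Largest gap = 331.2° ⇒ minimal covering band is its complement: 360° − 331.2° = 28.8°.
Band runs from -84.6° eastward to -55.8°.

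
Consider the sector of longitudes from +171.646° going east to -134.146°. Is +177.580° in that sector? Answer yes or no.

Band width going east from +171.646° to -134.146°: ((-134.146 − 171.646) mod 360) = 54.208°.
Offset of +177.580° east of the west edge: ((177.580 − 171.646) mod 360) = 5.934°.
5.934° ≤ 54.208° ⇒ inside.

Yes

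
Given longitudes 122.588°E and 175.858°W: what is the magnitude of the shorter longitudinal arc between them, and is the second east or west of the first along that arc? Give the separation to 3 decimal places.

61.554° east

Raw difference: -175.858 − 122.588 = -298.446°.
Normalise into (−180°, 180°]: -298.446° + 360° = 61.554°.
Positive ⇒ the second point lies to the east; separation 61.554°.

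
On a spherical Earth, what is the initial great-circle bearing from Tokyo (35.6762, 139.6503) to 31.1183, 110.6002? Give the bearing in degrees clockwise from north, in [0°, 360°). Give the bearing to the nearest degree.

Δλ = 110.6002 − 139.6503 = -29.0501°.
θ = atan2( sin Δλ · cos φ₂ , cos φ₁ · sin φ₂ − sin φ₁ · cos φ₂ · cos Δλ )
  = atan2(-0.41570, -0.01665) = -92.294° → normalised to [0°, 360°): 267.706°.

268°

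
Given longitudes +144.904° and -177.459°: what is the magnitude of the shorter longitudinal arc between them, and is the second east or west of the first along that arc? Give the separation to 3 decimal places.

Raw difference: -177.459 − 144.904 = -322.363°.
Normalise into (−180°, 180°]: -322.363° + 360° = 37.637°.
Positive ⇒ the second point lies to the east; separation 37.637°.

37.637° east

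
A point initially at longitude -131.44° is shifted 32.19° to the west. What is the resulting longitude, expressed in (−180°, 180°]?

-163.63°

Start at -131.44°; shift −32.19° → -163.63°.
-163.63° already lies in (−180°, 180°].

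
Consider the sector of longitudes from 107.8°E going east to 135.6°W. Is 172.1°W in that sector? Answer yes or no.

Band width going east from +107.8° to -135.6°: ((-135.6 − 107.8) mod 360) = 116.6°.
Offset of -172.1° east of the west edge: ((-172.1 − 107.8) mod 360) = 80.1°.
80.1° ≤ 116.6° ⇒ inside.

Yes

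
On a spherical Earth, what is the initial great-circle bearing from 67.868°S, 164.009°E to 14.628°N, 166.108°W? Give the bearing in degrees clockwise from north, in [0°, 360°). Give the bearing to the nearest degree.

29°

Δλ = -166.108 − 164.009 = -330.117°; wrapped into (−180°, 180°]: 29.883°.
θ = atan2( sin Δλ · cos φ₂ , cos φ₁ · sin φ₂ − sin φ₁ · cos φ₂ · cos Δλ )
  = atan2(0.48208, 0.87227) = 28.928° → normalised to [0°, 360°): 28.928°.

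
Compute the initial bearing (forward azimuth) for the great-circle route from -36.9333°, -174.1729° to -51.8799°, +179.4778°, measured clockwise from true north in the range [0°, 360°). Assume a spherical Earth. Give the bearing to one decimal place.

194.7°

Δλ = 179.4778 − -174.1729 = 353.6507°; wrapped into (−180°, 180°]: -6.3493°.
θ = atan2( sin Δλ · cos φ₂ , cos φ₁ · sin φ₂ − sin φ₁ · cos φ₂ · cos Δλ )
  = atan2(-0.06827, -0.26019) = -165.298° → normalised to [0°, 360°): 194.702°.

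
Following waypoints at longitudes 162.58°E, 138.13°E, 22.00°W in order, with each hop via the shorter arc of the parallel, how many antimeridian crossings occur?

Leg 1: +162.58° → +138.13°, shortest Δλ = -24.45° (west) — does not cross 180°.
Leg 2: +138.13° → -22.00°, shortest Δλ = -160.13° (west) — does not cross 180°.
Total crossings: 0.

0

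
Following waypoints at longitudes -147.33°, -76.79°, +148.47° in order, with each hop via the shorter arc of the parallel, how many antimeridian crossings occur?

1

Leg 1: -147.33° → -76.79°, shortest Δλ = 70.54° (east) — does not cross 180°.
Leg 2: -76.79° → +148.47°, shortest Δλ = -134.74° (west) — crosses 180°.
Total crossings: 1.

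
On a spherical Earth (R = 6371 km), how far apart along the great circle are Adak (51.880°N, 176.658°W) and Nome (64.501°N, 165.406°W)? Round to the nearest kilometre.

Δλ = -165.406 − -176.658 = 11.252°.
Δφ = 64.501 − 51.880 = 12.621°.
a = sin²(Δφ/2) + cos φ₁ · cos φ₂ · sin²(Δλ/2) = 0.014636.
c = 2·atan2(√a, √(1−a)) = 0.24255 rad → d = 6371·c ≈ 1545.29 km.

1545 km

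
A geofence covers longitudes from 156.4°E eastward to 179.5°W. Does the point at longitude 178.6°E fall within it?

Yes

Band width going east from +156.4° to -179.5°: ((-179.5 − 156.4) mod 360) = 24.1°.
Offset of +178.6° east of the west edge: ((178.6 − 156.4) mod 360) = 22.2°.
22.2° ≤ 24.1° ⇒ inside.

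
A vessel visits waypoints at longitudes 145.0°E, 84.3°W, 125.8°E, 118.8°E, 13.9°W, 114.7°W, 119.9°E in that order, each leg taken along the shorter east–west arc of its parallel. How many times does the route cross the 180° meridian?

3

Leg 1: +145.0° → -84.3°, shortest Δλ = 130.7° (east) — crosses 180°.
Leg 2: -84.3° → +125.8°, shortest Δλ = -149.9° (west) — crosses 180°.
Leg 3: +125.8° → +118.8°, shortest Δλ = -7.0° (west) — does not cross 180°.
Leg 4: +118.8° → -13.9°, shortest Δλ = -132.7° (west) — does not cross 180°.
Leg 5: -13.9° → -114.7°, shortest Δλ = -100.8° (west) — does not cross 180°.
Leg 6: -114.7° → +119.9°, shortest Δλ = -125.4° (west) — crosses 180°.
Total crossings: 3.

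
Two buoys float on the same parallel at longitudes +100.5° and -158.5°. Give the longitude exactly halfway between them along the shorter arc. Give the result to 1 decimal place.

+151.0°

Signed shortest Δλ from +100.5° to -158.5° is +101.0°.
Midpoint longitude = +100.5° + (+101.0°)/2 = +100.5° + 50.5° = +151.0°.
(The naïve average (+100.5 + -158.5)/2 = -29.0° is on the wrong side of the globe.)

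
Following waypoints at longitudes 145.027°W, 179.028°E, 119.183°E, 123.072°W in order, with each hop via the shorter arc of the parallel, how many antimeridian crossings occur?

Leg 1: -145.027° → +179.028°, shortest Δλ = -35.945° (west) — crosses 180°.
Leg 2: +179.028° → +119.183°, shortest Δλ = -59.845° (west) — does not cross 180°.
Leg 3: +119.183° → -123.072°, shortest Δλ = 117.745° (east) — crosses 180°.
Total crossings: 2.

2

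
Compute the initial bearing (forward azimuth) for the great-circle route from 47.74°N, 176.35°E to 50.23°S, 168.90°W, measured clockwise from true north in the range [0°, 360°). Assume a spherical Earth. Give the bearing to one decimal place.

Δλ = -168.90 − 176.35 = -345.25°; wrapped into (−180°, 180°]: 14.75°.
θ = atan2( sin Δλ · cos φ₂ , cos φ₁ · sin φ₂ − sin φ₁ · cos φ₂ · cos Δλ )
  = atan2(0.16287, -0.97474) = 170.514° → normalised to [0°, 360°): 170.514°.

170.5°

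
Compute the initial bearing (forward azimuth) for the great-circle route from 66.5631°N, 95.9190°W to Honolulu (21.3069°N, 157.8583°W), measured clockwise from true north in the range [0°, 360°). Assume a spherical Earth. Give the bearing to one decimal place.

252.6°

Δλ = -157.8583 − -95.9190 = -61.9393°.
θ = atan2( sin Δλ · cos φ₂ , cos φ₁ · sin φ₂ − sin φ₁ · cos φ₂ · cos Δλ )
  = atan2(-0.82213, -0.25757) = -107.396° → normalised to [0°, 360°): 252.604°.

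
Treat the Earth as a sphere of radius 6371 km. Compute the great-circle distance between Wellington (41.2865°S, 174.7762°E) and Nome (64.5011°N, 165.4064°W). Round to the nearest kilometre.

11890 km

Δλ = -165.4064 − 174.7762 = -340.1826°; wrapped into (−180°, 180°]: 19.8174°.
Δφ = 64.5011 − -41.2865 = 105.7876°.
a = sin²(Δφ/2) + cos φ₁ · cos φ₂ · sin²(Δλ/2) = 0.645615.
c = 2·atan2(√a, √(1−a)) = 1.86631 rad → d = 6371·c ≈ 11890.25 km.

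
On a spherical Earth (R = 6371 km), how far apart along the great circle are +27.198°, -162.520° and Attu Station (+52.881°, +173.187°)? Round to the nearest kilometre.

Δλ = 173.187 − -162.520 = 335.707°; wrapped into (−180°, 180°]: -24.293°.
Δφ = 52.881 − 27.198 = 25.683°.
a = sin²(Δφ/2) + cos φ₁ · cos φ₂ · sin²(Δλ/2) = 0.073161.
c = 2·atan2(√a, √(1−a)) = 0.54779 rad → d = 6371·c ≈ 3489.96 km.

3490 km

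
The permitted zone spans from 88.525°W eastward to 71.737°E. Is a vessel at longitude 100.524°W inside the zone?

No

Band width going east from -88.525° to +71.737°: ((71.737 − -88.525) mod 360) = 160.262°.
Offset of -100.524° east of the west edge: ((-100.524 − -88.525) mod 360) = 348.001°.
348.001° > 160.262° ⇒ outside.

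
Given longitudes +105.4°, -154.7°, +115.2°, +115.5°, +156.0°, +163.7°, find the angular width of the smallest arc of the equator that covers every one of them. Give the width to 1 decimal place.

Sort the longitudes: -154.7°, +105.4°, +115.2°, +115.5°, +156.0°, +163.7°.
Eastward gaps between consecutive values (wrapping around): 260.1°, 9.8°, 0.3°, 40.5°, 7.7°, 41.6°.
Largest gap = 260.1° ⇒ minimal covering band is its complement: 360° − 260.1° = 99.9°.
Band runs from +105.4° eastward to -154.7°, crossing the antimeridian.

99.9°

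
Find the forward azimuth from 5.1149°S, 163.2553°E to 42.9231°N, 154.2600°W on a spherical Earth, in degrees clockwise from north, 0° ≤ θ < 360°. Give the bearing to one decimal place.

34.2°

Δλ = -154.2600 − 163.2553 = -317.5153°; wrapped into (−180°, 180°]: 42.4847°.
θ = atan2( sin Δλ · cos φ₂ , cos φ₁ · sin φ₂ − sin φ₁ · cos φ₂ · cos Δλ )
  = atan2(0.49457, 0.72645) = 34.247° → normalised to [0°, 360°): 34.247°.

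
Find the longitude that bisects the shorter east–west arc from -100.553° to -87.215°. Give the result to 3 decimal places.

-93.884°

Signed shortest Δλ from -100.553° to -87.215° is +13.338°.
Midpoint longitude = -100.553° + (+13.338°)/2 = -100.553° + 6.669° = -93.884°.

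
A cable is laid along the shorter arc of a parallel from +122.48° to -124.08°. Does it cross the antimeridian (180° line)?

Naïve |-124.08 − 122.48| = 246.56° > 180°, so the shorter arc goes the other way round — across 180°.
Signed shortest Δλ = ((-124.08 − 122.48 + 180) mod 360) − 180 = 113.44°.
Going east by 113.44° from +122.48° passes through 180° before reaching -124.08°.

Yes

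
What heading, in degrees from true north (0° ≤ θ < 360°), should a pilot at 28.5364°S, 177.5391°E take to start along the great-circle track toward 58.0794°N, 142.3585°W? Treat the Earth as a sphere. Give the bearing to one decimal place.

Δλ = -142.3585 − 177.5391 = -319.8976°; wrapped into (−180°, 180°]: 40.1024°.
θ = atan2( sin Δλ · cos φ₂ , cos φ₁ · sin φ₂ − sin φ₁ · cos φ₂ · cos Δλ )
  = atan2(0.34059, 0.93887) = 19.939° → normalised to [0°, 360°): 19.939°.

19.9°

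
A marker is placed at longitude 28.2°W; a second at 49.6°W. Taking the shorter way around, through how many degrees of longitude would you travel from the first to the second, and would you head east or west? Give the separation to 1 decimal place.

21.4° west

Raw difference: -49.6 − -28.2 = -21.4°.
Normalise into (−180°, 180°]: -21.4° stays -21.4°.
Negative ⇒ the second point lies to the west; separation 21.4°.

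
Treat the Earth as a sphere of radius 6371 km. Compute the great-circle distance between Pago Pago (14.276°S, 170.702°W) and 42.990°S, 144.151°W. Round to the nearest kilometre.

4076 km

Δλ = -144.151 − -170.702 = 26.551°.
Δφ = -42.990 − -14.276 = -28.714°.
a = sin²(Δφ/2) + cos φ₁ · cos φ₂ · sin²(Δλ/2) = 0.098866.
c = 2·atan2(√a, √(1−a)) = 0.63971 rad → d = 6371·c ≈ 4075.61 km.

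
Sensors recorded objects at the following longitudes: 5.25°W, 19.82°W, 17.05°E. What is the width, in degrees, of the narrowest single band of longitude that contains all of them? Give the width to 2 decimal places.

36.87°

Sort the longitudes: -19.82°, -5.25°, +17.05°.
Eastward gaps between consecutive values (wrapping around): 14.57°, 22.30°, 323.13°.
Largest gap = 323.13° ⇒ minimal covering band is its complement: 360° − 323.13° = 36.87°.
Band runs from -19.82° eastward to +17.05°.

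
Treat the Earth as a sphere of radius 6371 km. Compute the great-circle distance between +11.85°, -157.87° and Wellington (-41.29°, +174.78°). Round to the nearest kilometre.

6541 km

Δλ = 174.78 − -157.87 = 332.65°; wrapped into (−180°, 180°]: -27.35°.
Δφ = -41.29 − 11.85 = -53.14°.
a = sin²(Δφ/2) + cos φ₁ · cos φ₂ · sin²(Δλ/2) = 0.241170.
c = 2·atan2(√a, √(1−a)) = 1.02668 rad → d = 6371·c ≈ 6540.99 km.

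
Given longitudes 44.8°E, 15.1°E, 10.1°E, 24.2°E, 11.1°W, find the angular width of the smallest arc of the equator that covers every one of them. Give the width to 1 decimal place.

55.9°

Sort the longitudes: -11.1°, +10.1°, +15.1°, +24.2°, +44.8°.
Eastward gaps between consecutive values (wrapping around): 21.2°, 5.0°, 9.1°, 20.6°, 304.1°.
Largest gap = 304.1° ⇒ minimal covering band is its complement: 360° − 304.1° = 55.9°.
Band runs from -11.1° eastward to +44.8°.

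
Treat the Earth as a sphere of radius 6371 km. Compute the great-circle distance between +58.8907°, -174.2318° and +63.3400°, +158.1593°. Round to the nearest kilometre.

Δλ = 158.1593 − -174.2318 = 332.3911°; wrapped into (−180°, 180°]: -27.6089°.
Δφ = 63.3400 − 58.8907 = 4.4493°.
a = sin²(Δφ/2) + cos φ₁ · cos φ₂ · sin²(Δλ/2) = 0.014706.
c = 2·atan2(√a, √(1−a)) = 0.24313 rad → d = 6371·c ≈ 1549.00 km.

1549 km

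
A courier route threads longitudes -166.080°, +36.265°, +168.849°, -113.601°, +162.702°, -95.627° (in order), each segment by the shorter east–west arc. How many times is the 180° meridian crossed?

Leg 1: -166.080° → +36.265°, shortest Δλ = -157.655° (west) — crosses 180°.
Leg 2: +36.265° → +168.849°, shortest Δλ = 132.584° (east) — does not cross 180°.
Leg 3: +168.849° → -113.601°, shortest Δλ = 77.55° (east) — crosses 180°.
Leg 4: -113.601° → +162.702°, shortest Δλ = -83.697° (west) — crosses 180°.
Leg 5: +162.702° → -95.627°, shortest Δλ = 101.671° (east) — crosses 180°.
Total crossings: 4.

4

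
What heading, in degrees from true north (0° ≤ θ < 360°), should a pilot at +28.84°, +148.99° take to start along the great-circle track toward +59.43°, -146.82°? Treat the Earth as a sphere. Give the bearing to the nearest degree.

Δλ = -146.82 − 148.99 = -295.81°; wrapped into (−180°, 180°]: 64.19°.
θ = atan2( sin Δλ · cos φ₂ , cos φ₁ · sin φ₂ − sin φ₁ · cos φ₂ · cos Δλ )
  = atan2(0.45786, 0.64741) = 35.269° → normalised to [0°, 360°): 35.269°.

35°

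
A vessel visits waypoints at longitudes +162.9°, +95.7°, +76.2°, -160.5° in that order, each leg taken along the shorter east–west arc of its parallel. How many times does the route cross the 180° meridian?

Leg 1: +162.9° → +95.7°, shortest Δλ = -67.2° (west) — does not cross 180°.
Leg 2: +95.7° → +76.2°, shortest Δλ = -19.5° (west) — does not cross 180°.
Leg 3: +76.2° → -160.5°, shortest Δλ = 123.3° (east) — crosses 180°.
Total crossings: 1.

1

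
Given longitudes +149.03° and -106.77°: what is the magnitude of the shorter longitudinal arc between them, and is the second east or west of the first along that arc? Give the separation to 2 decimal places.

104.20° east

Raw difference: -106.77 − 149.03 = -255.8°.
Normalise into (−180°, 180°]: -255.8° + 360° = 104.2°.
Positive ⇒ the second point lies to the east; separation 104.20°.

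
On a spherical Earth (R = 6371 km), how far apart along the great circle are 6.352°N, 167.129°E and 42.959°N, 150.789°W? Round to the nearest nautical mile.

Δλ = -150.789 − 167.129 = -317.918°; wrapped into (−180°, 180°]: 42.082°.
Δφ = 42.959 − 6.352 = 36.607°.
a = sin²(Δφ/2) + cos φ₁ · cos φ₂ · sin²(Δλ/2) = 0.192388.
c = 2·atan2(√a, √(1−a)) = 0.90813 rad → d = 6371·c ≈ 5785.67 km ≈ 3124.01 nmi.

3124 nmi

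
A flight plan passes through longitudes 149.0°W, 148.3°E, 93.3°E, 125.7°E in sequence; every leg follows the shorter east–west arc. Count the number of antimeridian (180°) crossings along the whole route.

1

Leg 1: -149.0° → +148.3°, shortest Δλ = -62.7° (west) — crosses 180°.
Leg 2: +148.3° → +93.3°, shortest Δλ = -55.0° (west) — does not cross 180°.
Leg 3: +93.3° → +125.7°, shortest Δλ = 32.4° (east) — does not cross 180°.
Total crossings: 1.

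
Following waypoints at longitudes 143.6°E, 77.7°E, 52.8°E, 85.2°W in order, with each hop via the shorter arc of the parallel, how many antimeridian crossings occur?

Leg 1: +143.6° → +77.7°, shortest Δλ = -65.9° (west) — does not cross 180°.
Leg 2: +77.7° → +52.8°, shortest Δλ = -24.9° (west) — does not cross 180°.
Leg 3: +52.8° → -85.2°, shortest Δλ = -138.0° (west) — does not cross 180°.
Total crossings: 0.

0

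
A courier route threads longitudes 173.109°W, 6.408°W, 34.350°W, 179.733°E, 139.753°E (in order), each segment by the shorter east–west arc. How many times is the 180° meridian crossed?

1

Leg 1: -173.109° → -6.408°, shortest Δλ = 166.701° (east) — does not cross 180°.
Leg 2: -6.408° → -34.350°, shortest Δλ = -27.942° (west) — does not cross 180°.
Leg 3: -34.350° → +179.733°, shortest Δλ = -145.917° (west) — crosses 180°.
Leg 4: +179.733° → +139.753°, shortest Δλ = -39.98° (west) — does not cross 180°.
Total crossings: 1.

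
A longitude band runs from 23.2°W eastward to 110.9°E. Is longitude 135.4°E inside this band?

No

Band width going east from -23.2° to +110.9°: ((110.9 − -23.2) mod 360) = 134.1°.
Offset of +135.4° east of the west edge: ((135.4 − -23.2) mod 360) = 158.6°.
158.6° > 134.1° ⇒ outside.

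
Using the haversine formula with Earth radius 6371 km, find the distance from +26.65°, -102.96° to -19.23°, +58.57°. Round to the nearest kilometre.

Δλ = 58.57 − -102.96 = 161.53°.
Δφ = -19.23 − 26.65 = -45.88°.
a = sin²(Δφ/2) + cos φ₁ · cos φ₂ · sin²(Δλ/2) = 0.974078.
c = 2·atan2(√a, √(1−a)) = 2.81818 rad → d = 6371·c ≈ 17954.63 km.

17955 km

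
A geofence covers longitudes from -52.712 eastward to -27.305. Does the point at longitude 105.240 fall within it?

No

Band width going east from -52.712° to -27.305°: ((-27.305 − -52.712) mod 360) = 25.407°.
Offset of +105.240° east of the west edge: ((105.240 − -52.712) mod 360) = 157.952°.
157.952° > 25.407° ⇒ outside.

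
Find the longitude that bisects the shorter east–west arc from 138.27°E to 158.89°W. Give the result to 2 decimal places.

169.69°E

Signed shortest Δλ from +138.27° to -158.89° is +62.84°.
Midpoint longitude = +138.27° + (+62.84°)/2 = +138.27° + 31.42° = +169.69°.
(The naïve average (+138.27 + -158.89)/2 = -10.31° is on the wrong side of the globe.)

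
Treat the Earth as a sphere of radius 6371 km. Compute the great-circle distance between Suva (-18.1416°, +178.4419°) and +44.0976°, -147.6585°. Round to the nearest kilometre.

7731 km

Δλ = -147.6585 − 178.4419 = -326.1004°; wrapped into (−180°, 180°]: 33.8996°.
Δφ = 44.0976 − -18.1416 = 62.2392°.
a = sin²(Δφ/2) + cos φ₁ · cos φ₂ · sin²(Δλ/2) = 0.325113.
c = 2·atan2(√a, √(1−a)) = 1.21347 rad → d = 6371·c ≈ 7730.99 km.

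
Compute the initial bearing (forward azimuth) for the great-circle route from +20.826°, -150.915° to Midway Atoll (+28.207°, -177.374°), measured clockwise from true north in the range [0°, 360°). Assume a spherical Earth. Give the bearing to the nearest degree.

292°

Δλ = -177.374 − -150.915 = -26.459°.
θ = atan2( sin Δλ · cos φ₂ , cos φ₁ · sin φ₂ − sin φ₁ · cos φ₂ · cos Δλ )
  = atan2(-0.39265, 0.16128) = -67.669° → normalised to [0°, 360°): 292.331°.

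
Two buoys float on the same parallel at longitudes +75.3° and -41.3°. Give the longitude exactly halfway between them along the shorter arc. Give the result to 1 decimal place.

Signed shortest Δλ from +75.3° to -41.3° is -116.6°.
Midpoint longitude = +75.3° + (-116.6°)/2 = +75.3° − 58.3° = +17.0°.

+17.0°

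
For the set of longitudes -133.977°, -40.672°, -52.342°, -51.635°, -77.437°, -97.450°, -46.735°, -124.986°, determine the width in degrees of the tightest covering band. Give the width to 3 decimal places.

Sort the longitudes: -133.977°, -124.986°, -97.450°, -77.437°, -52.342°, -51.635°, -46.735°, -40.672°.
Eastward gaps between consecutive values (wrapping around): 8.991°, 27.536°, 20.013°, 25.095°, 0.707°, 4.900°, 6.063°, 266.695°.
Largest gap = 266.695° ⇒ minimal covering band is its complement: 360° − 266.695° = 93.305°.
Band runs from -133.977° eastward to -40.672°.

93.305°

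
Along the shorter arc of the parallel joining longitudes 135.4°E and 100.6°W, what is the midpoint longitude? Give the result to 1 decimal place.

Signed shortest Δλ from +135.4° to -100.6° is +124.0°.
Midpoint longitude = +135.4° + (+124.0°)/2 = +135.4° + 62.0° = +197.4°.
Normalise into (−180°, 180°]: -162.6°.
(The naïve average (+135.4 + -100.6)/2 = 17.4° is on the wrong side of the globe.)

162.6°W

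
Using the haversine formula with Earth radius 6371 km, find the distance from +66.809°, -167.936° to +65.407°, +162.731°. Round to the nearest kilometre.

1318 km

Δλ = 162.731 − -167.936 = 330.667°; wrapped into (−180°, 180°]: -29.333°.
Δφ = 65.407 − 66.809 = -1.402°.
a = sin²(Δφ/2) + cos φ₁ · cos φ₂ · sin²(Δλ/2) = 0.010656.
c = 2·atan2(√a, √(1−a)) = 0.20682 rad → d = 6371·c ≈ 1317.67 km.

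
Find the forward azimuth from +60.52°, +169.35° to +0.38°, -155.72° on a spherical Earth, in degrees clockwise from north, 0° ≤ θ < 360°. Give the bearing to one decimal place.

141.1°

Δλ = -155.72 − 169.35 = -325.07°; wrapped into (−180°, 180°]: 34.93°.
θ = atan2( sin Δλ · cos φ₂ , cos φ₁ · sin φ₂ − sin φ₁ · cos φ₂ · cos Δλ )
  = atan2(0.57256, -0.71042) = 141.133° → normalised to [0°, 360°): 141.133°.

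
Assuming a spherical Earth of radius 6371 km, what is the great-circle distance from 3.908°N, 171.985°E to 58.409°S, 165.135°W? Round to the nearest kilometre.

Δλ = -165.135 − 171.985 = -337.120°; wrapped into (−180°, 180°]: 22.880°.
Δφ = -58.409 − 3.908 = -62.317°.
a = sin²(Δφ/2) + cos φ₁ · cos φ₂ · sin²(Δλ/2) = 0.288270.
c = 2·atan2(√a, √(1−a)) = 1.13354 rad → d = 6371·c ≈ 7221.76 km.

7222 km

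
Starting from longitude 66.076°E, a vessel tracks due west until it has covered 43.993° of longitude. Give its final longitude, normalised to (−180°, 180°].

22.083°E

Start at +66.076°; shift −43.993° → +22.083°.
+22.083° already lies in (−180°, 180°].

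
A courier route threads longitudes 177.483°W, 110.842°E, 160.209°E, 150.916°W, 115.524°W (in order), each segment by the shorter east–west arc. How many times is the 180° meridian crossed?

Leg 1: -177.483° → +110.842°, shortest Δλ = -71.675° (west) — crosses 180°.
Leg 2: +110.842° → +160.209°, shortest Δλ = 49.367° (east) — does not cross 180°.
Leg 3: +160.209° → -150.916°, shortest Δλ = 48.875° (east) — crosses 180°.
Leg 4: -150.916° → -115.524°, shortest Δλ = 35.392° (east) — does not cross 180°.
Total crossings: 2.

2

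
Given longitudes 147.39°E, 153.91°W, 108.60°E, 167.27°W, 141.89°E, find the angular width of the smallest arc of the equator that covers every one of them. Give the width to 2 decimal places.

97.49°

Sort the longitudes: -167.27°, -153.91°, +108.60°, +141.89°, +147.39°.
Eastward gaps between consecutive values (wrapping around): 13.36°, 262.51°, 33.29°, 5.50°, 45.34°.
Largest gap = 262.51° ⇒ minimal covering band is its complement: 360° − 262.51° = 97.49°.
Band runs from +108.60° eastward to -153.91°, crossing the antimeridian.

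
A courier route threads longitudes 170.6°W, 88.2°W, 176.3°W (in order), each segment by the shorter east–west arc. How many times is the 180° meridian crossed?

0

Leg 1: -170.6° → -88.2°, shortest Δλ = 82.4° (east) — does not cross 180°.
Leg 2: -88.2° → -176.3°, shortest Δλ = -88.1° (west) — does not cross 180°.
Total crossings: 0.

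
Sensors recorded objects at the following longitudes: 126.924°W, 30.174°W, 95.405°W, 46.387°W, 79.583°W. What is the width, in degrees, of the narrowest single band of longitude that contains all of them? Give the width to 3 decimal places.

96.750°

Sort the longitudes: -126.924°, -95.405°, -79.583°, -46.387°, -30.174°.
Eastward gaps between consecutive values (wrapping around): 31.519°, 15.822°, 33.196°, 16.213°, 263.250°.
Largest gap = 263.250° ⇒ minimal covering band is its complement: 360° − 263.250° = 96.750°.
Band runs from -126.924° eastward to -30.174°.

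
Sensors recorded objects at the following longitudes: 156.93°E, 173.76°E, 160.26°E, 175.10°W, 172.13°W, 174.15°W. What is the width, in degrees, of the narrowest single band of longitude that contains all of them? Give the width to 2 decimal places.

30.94°

Sort the longitudes: -175.10°, -174.15°, -172.13°, +156.93°, +160.26°, +173.76°.
Eastward gaps between consecutive values (wrapping around): 0.95°, 2.02°, 329.06°, 3.33°, 13.50°, 11.14°.
Largest gap = 329.06° ⇒ minimal covering band is its complement: 360° − 329.06° = 30.94°.
Band runs from +156.93° eastward to -172.13°, crossing the antimeridian.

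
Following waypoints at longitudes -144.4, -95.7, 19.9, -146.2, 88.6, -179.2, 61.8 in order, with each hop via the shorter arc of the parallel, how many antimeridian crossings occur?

Leg 1: -144.4° → -95.7°, shortest Δλ = 48.7° (east) — does not cross 180°.
Leg 2: -95.7° → +19.9°, shortest Δλ = 115.6° (east) — does not cross 180°.
Leg 3: +19.9° → -146.2°, shortest Δλ = -166.1° (west) — does not cross 180°.
Leg 4: -146.2° → +88.6°, shortest Δλ = -125.2° (west) — crosses 180°.
Leg 5: +88.6° → -179.2°, shortest Δλ = 92.2° (east) — crosses 180°.
Leg 6: -179.2° → +61.8°, shortest Δλ = -119.0° (west) — crosses 180°.
Total crossings: 3.

3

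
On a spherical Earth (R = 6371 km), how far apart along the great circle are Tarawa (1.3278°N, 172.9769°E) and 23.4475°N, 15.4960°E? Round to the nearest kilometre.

Δλ = 15.4960 − 172.9769 = -157.4809°.
Δφ = 23.4475 − 1.3278 = 22.1197°.
a = sin²(Δφ/2) + cos φ₁ · cos φ₂ · sin²(Δλ/2) = 0.919013.
c = 2·atan2(√a, √(1−a)) = 2.56445 rad → d = 6371·c ≈ 16338.11 km.

16338 km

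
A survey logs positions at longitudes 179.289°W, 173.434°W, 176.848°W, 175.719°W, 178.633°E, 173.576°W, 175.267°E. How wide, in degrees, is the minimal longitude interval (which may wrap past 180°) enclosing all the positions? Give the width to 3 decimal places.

11.299°

Sort the longitudes: -179.289°, -176.848°, -175.719°, -173.576°, -173.434°, +175.267°, +178.633°.
Eastward gaps between consecutive values (wrapping around): 2.441°, 1.129°, 2.143°, 0.142°, 348.701°, 3.366°, 2.078°.
Largest gap = 348.701° ⇒ minimal covering band is its complement: 360° − 348.701° = 11.299°.
Band runs from +175.267° eastward to -173.434°, crossing the antimeridian.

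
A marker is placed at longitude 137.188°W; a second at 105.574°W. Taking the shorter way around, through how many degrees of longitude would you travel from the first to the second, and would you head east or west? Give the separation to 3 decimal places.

Raw difference: -105.574 − -137.188 = 31.614°.
Normalise into (−180°, 180°]: 31.614° stays 31.614°.
Positive ⇒ the second point lies to the east; separation 31.614°.

31.614° east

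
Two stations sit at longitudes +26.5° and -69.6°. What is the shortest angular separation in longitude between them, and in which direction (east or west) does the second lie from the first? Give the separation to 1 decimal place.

Raw difference: -69.6 − 26.5 = -96.1°.
Normalise into (−180°, 180°]: -96.1° stays -96.1°.
Negative ⇒ the second point lies to the west; separation 96.1°.

96.1° west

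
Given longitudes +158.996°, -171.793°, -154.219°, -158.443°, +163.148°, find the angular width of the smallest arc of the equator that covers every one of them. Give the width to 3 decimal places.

46.785°

Sort the longitudes: -171.793°, -158.443°, -154.219°, +158.996°, +163.148°.
Eastward gaps between consecutive values (wrapping around): 13.350°, 4.224°, 313.215°, 4.152°, 25.059°.
Largest gap = 313.215° ⇒ minimal covering band is its complement: 360° − 313.215° = 46.785°.
Band runs from +158.996° eastward to -154.219°, crossing the antimeridian.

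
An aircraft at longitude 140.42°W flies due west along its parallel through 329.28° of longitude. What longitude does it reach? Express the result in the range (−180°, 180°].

109.70°W

Start at -140.42°; shift −329.28° → -469.70°.
-469.70° lies outside (−180°, 180°]; add 360° → -109.70°.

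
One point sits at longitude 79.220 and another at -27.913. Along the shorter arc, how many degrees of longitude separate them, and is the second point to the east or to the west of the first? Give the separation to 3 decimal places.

Raw difference: -27.913 − 79.220 = -107.133°.
Normalise into (−180°, 180°]: -107.133° stays -107.133°.
Negative ⇒ the second point lies to the west; separation 107.133°.

107.133° west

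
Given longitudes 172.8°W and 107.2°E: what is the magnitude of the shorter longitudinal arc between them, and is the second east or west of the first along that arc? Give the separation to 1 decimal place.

80.0° west

Raw difference: 107.2 − -172.8 = 280.0°.
Normalise into (−180°, 180°]: 280.0° − 360° = -80.0°.
Negative ⇒ the second point lies to the west; separation 80.0°.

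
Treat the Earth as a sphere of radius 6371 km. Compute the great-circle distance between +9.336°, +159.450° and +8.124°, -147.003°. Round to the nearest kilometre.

5881 km

Δλ = -147.003 − 159.450 = -306.453°; wrapped into (−180°, 180°]: 53.547°.
Δφ = 8.124 − 9.336 = -1.212°.
a = sin²(Δφ/2) + cos φ₁ · cos φ₂ · sin²(Δλ/2) = 0.198333.
c = 2·atan2(√a, √(1−a)) = 0.92312 rad → d = 6371·c ≈ 5881.21 km.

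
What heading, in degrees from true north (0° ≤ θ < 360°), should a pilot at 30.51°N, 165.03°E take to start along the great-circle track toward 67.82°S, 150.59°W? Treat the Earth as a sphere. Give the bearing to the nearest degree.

164°

Δλ = -150.59 − 165.03 = -315.62°; wrapped into (−180°, 180°]: 44.38°.
θ = atan2( sin Δλ · cos φ₂ , cos φ₁ · sin φ₂ − sin φ₁ · cos φ₂ · cos Δλ )
  = atan2(0.26404, -0.93477) = 164.227° → normalised to [0°, 360°): 164.227°.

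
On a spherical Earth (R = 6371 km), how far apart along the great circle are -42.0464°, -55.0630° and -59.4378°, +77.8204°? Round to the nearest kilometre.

Δλ = 77.8204 − -55.0630 = 132.8834°.
Δφ = -59.4378 − -42.0464 = -17.3914°.
a = sin²(Δφ/2) + cos φ₁ · cos φ₂ · sin²(Δλ/2) = 0.340132.
c = 2·atan2(√a, √(1−a)) = 1.24535 rad → d = 6371·c ≈ 7934.10 km.

7934 km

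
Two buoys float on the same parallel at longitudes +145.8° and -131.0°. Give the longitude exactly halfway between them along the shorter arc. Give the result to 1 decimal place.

Signed shortest Δλ from +145.8° to -131.0° is +83.2°.
Midpoint longitude = +145.8° + (+83.2°)/2 = +145.8° + 41.6° = +187.4°.
Normalise into (−180°, 180°]: -172.6°.
(The naïve average (+145.8 + -131.0)/2 = 7.4° is on the wrong side of the globe.)

-172.6°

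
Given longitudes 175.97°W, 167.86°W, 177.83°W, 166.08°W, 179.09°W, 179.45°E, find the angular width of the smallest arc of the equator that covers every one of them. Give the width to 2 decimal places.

Sort the longitudes: -179.09°, -177.83°, -175.97°, -167.86°, -166.08°, +179.45°.
Eastward gaps between consecutive values (wrapping around): 1.26°, 1.86°, 8.11°, 1.78°, 345.53°, 1.46°.
Largest gap = 345.53° ⇒ minimal covering band is its complement: 360° − 345.53° = 14.47°.
Band runs from +179.45° eastward to -166.08°, crossing the antimeridian.

14.47°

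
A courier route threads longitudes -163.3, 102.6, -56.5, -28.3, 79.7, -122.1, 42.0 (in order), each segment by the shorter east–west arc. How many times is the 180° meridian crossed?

2

Leg 1: -163.3° → +102.6°, shortest Δλ = -94.1° (west) — crosses 180°.
Leg 2: +102.6° → -56.5°, shortest Δλ = -159.1° (west) — does not cross 180°.
Leg 3: -56.5° → -28.3°, shortest Δλ = 28.2° (east) — does not cross 180°.
Leg 4: -28.3° → +79.7°, shortest Δλ = 108.0° (east) — does not cross 180°.
Leg 5: +79.7° → -122.1°, shortest Δλ = 158.2° (east) — crosses 180°.
Leg 6: -122.1° → +42.0°, shortest Δλ = 164.1° (east) — does not cross 180°.
Total crossings: 2.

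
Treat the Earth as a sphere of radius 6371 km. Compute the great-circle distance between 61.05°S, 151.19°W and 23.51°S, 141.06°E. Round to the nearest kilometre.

Δλ = 141.06 − -151.19 = 292.25°; wrapped into (−180°, 180°]: -67.75°.
Δφ = -23.51 − -61.05 = 37.54°.
a = sin²(Δφ/2) + cos φ₁ · cos φ₂ · sin²(Δλ/2) = 0.241434.
c = 2·atan2(√a, √(1−a)) = 1.02730 rad → d = 6371·c ≈ 6544.93 km.

6545 km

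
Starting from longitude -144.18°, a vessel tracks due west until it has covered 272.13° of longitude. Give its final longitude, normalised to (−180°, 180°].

Start at -144.18°; shift −272.13° → -416.31°.
-416.31° lies outside (−180°, 180°]; add 360° → -56.31°.

-56.31°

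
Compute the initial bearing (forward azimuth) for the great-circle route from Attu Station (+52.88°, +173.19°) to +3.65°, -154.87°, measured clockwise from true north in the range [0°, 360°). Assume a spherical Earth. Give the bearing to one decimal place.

Δλ = -154.87 − 173.19 = -328.06°; wrapped into (−180°, 180°]: 31.94°.
θ = atan2( sin Δλ · cos φ₂ , cos φ₁ · sin φ₂ − sin φ₁ · cos φ₂ · cos Δλ )
  = atan2(0.52796, -0.63686) = 140.341° → normalised to [0°, 360°): 140.341°.

140.3°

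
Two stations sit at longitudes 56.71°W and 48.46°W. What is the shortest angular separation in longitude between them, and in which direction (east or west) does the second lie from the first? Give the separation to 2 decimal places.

Raw difference: -48.46 − -56.71 = 8.25°.
Normalise into (−180°, 180°]: 8.25° stays 8.25°.
Positive ⇒ the second point lies to the east; separation 8.25°.

8.25° east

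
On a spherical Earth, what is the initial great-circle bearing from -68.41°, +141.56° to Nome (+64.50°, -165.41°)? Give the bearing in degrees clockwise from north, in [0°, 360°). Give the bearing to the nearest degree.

Δλ = -165.41 − 141.56 = -306.97°; wrapped into (−180°, 180°]: 53.03°.
θ = atan2( sin Δλ · cos φ₂ , cos φ₁ · sin φ₂ − sin φ₁ · cos φ₂ · cos Δλ )
  = atan2(0.34396, 0.57286) = 30.981° → normalised to [0°, 360°): 30.981°.

31°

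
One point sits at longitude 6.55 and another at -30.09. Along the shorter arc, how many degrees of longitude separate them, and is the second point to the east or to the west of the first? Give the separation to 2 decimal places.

Raw difference: -30.09 − 6.55 = -36.64°.
Normalise into (−180°, 180°]: -36.64° stays -36.64°.
Negative ⇒ the second point lies to the west; separation 36.64°.

36.64° west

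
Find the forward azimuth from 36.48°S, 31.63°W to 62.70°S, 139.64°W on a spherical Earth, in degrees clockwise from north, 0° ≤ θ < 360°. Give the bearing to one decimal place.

Δλ = -139.64 − -31.63 = -108.01°.
θ = atan2( sin Δλ · cos φ₂ , cos φ₁ · sin φ₂ − sin φ₁ · cos φ₂ · cos Δλ )
  = atan2(-0.43618, -0.79882) = -151.364° → normalised to [0°, 360°): 208.636°.

208.6°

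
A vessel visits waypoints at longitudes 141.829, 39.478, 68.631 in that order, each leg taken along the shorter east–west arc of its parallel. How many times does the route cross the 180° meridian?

0

Leg 1: +141.829° → +39.478°, shortest Δλ = -102.351° (west) — does not cross 180°.
Leg 2: +39.478° → +68.631°, shortest Δλ = 29.153° (east) — does not cross 180°.
Total crossings: 0.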